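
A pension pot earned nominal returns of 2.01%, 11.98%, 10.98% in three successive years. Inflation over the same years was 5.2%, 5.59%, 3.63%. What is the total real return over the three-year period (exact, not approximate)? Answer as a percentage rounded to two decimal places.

10.13%

Compound the nominal returns: 1.0201 × 1.1198 × 1.1098 = 1.267733.
Compound inflation: 1.0520 × 1.0559 × 1.0363 = 1.151129.
Deflate: 1.267733 / 1.151129 = 1.101296.
Total real return = 1.101296 − 1 → 10.13%.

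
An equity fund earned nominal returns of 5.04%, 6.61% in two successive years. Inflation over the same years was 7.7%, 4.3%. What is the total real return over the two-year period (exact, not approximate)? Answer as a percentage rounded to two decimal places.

-0.31%

Nominal growth factor = 1.0504 × 1.0661 = 1.119831
Price-level growth factor = 1.0770 × 1.0430 = 1.123311
Real growth factor = 1.119831 / 1.123311 = 0.996902
Total real return = 0.996902 − 1 → -0.31%.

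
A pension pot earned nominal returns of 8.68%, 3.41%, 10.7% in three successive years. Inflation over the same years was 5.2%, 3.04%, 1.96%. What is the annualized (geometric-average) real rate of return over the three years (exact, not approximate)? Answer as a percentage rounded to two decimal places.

4.02%

Nominal growth factor = 1.0868 × 1.0341 × 1.1070 = 1.24411289
Price-level growth factor = 1.0520 × 1.0304 × 1.0196 = 1.10522682
Real growth factor = 1.24411289 / 1.10522682 = 1.12566295
Annualized real rate = 1.12566295^(1/3) − 1 = 4.0246% → 4.02%.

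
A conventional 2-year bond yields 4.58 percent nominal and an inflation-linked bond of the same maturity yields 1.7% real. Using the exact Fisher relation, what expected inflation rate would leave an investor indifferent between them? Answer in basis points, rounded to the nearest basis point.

283 basis points

(1 + π) = (1 + i)/(1 + r) = 1.04580 / 1.01700 = 1.028319
Break-even inflation = 1.028319 − 1 → 283 basis points.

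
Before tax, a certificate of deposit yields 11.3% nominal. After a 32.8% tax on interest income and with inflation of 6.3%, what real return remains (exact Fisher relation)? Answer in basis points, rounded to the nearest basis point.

122 basis points

After-tax nominal return = 11.3% × (1 − 0.328) = 7.5936%.
1 + r = 1.075936 / 1.06300 = 1.012169
After-tax real rate = 1.012169 − 1 → 122 basis points.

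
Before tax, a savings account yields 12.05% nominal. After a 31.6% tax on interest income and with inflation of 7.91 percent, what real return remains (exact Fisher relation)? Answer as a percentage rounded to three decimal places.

After-tax nominal return = 12.05% × (1 − 0.316) = 8.2422%.
1 + r = 1.082422 / 1.07910 = 1.003078
After-tax real rate = 1.003078 − 1 → 0.308%.

0.308%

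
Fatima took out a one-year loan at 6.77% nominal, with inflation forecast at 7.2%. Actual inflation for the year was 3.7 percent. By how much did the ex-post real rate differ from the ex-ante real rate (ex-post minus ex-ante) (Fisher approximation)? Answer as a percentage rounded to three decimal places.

Ex-ante: 6.77% − 7.2% = -0.430%
Ex-post: 6.77% − 3.7% = 3.070%
Difference (ex-post − ex-ante) = 3.5000% → 3.500%.

3.500%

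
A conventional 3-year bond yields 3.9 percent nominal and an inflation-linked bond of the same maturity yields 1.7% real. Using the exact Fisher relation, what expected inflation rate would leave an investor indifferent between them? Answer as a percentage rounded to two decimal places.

(1 + π) = (1 + i)/(1 + r) = 1.03900 / 1.01700 = 1.021632
Break-even inflation = 1.021632 − 1 → 2.16%.

2.16%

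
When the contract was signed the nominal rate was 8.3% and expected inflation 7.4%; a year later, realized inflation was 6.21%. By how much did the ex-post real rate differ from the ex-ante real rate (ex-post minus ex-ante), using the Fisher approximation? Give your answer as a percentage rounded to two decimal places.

1.19%

Ex-ante: 8.3% − 7.4% = 0.900%
Ex-post: 8.3% − 6.21% = 2.090%
Difference (ex-post − ex-ante) = 1.1900% → 1.19%.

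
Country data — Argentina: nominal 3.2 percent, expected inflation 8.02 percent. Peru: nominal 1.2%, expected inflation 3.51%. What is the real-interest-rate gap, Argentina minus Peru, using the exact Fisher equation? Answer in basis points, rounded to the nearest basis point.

Argentina: (1 + 0.0320)/(1 + 0.0802) − 1 = -4.4621%
Peru: (1 + 0.0120)/(1 + 0.0351) − 1 = -2.2317%
Differential = -4.4621% − (-2.2317%) = -2.2305% → -223 basis points.

-223 basis points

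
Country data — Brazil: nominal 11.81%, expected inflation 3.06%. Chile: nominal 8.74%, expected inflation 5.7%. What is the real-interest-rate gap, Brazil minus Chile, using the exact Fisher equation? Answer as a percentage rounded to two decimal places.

5.61%

Brazil: (1 + 0.1181)/(1 + 0.0306) − 1 = 8.4902%
Chile: (1 + 0.0874)/(1 + 0.0570) − 1 = 2.8761%
Differential = 8.4902% − 2.8761% = 5.6141% → 5.61%.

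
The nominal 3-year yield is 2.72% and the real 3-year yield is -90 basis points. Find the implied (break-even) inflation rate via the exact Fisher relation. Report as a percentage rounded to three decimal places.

(1 + π) = (1 + i)/(1 + r) = 1.02720 / 0.99100 = 1.036529
Break-even inflation = 1.036529 − 1 → 3.653%.

3.653%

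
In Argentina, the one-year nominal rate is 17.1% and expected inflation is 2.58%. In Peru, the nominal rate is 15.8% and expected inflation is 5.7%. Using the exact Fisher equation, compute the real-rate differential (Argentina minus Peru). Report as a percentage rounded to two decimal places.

4.60%

Argentina: (1 + 0.1710)/(1 + 0.0258) − 1 = 14.1548%
Peru: (1 + 0.1580)/(1 + 0.0570) − 1 = 9.5553%
Differential = 14.1548% − 9.5553% = 4.5995% → 4.60%.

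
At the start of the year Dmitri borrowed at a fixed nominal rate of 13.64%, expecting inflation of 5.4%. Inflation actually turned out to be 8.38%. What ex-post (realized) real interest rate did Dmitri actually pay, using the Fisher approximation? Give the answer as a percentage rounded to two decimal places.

5.26%

Ex-post: 13.64% − 8.38% = 5.260%
So the realized real rate is 5.26%.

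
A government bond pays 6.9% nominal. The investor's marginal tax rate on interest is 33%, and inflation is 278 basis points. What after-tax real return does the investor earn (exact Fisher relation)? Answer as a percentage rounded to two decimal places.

After-tax nominal return = 6.9% × (1 − 0.33) = 4.6230%.
1 + r = 1.04623 / 1.02780 = 1.017932
After-tax real rate = 1.017932 − 1 → 1.79%.

1.79%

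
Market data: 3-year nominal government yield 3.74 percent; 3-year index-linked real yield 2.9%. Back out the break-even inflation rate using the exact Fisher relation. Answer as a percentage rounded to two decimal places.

(1 + π) = (1 + i)/(1 + r) = 1.03740 / 1.02900 = 1.008163
Break-even inflation = 1.008163 − 1 → 0.82%.

0.82%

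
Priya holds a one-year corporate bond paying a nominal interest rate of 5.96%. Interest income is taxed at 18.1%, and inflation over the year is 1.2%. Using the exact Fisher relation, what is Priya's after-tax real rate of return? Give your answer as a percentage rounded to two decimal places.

3.64%

After-tax nominal return = 5.96% × (1 − 0.181) = 4.88124%.
1 + r = 1.0488124 / 1.01200 = 1.036376
After-tax real rate = 1.036376 − 1 → 3.64%.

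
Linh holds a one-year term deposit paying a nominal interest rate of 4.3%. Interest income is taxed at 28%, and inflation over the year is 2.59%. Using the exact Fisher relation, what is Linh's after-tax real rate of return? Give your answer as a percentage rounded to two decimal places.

After-tax nominal return = 4.3% × (1 − 0.28) = 3.0960%.
1 + r = 1.03096 / 1.02590 = 1.004932
After-tax real rate = 1.004932 − 1 → 0.49%.

0.49%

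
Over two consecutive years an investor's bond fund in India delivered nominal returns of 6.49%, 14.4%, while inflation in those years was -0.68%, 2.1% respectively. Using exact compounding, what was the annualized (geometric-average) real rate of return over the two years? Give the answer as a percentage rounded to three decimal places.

9.606%

Nominal growth factor = 1.0649 × 1.1440 = 1.218245600
Price-level growth factor = 0.9932 × 1.0210 = 1.014057200
Real growth factor = 1.218245600 / 1.014057200 = 1.201357872
Annualized real rate = 1.201357872^(1/2) − 1 = 9.60647% → 9.606%.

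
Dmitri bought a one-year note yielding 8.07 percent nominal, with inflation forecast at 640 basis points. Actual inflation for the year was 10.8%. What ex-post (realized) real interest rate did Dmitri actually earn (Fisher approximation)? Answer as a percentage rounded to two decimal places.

Ex-post: 8.07% − 10.8% = -2.730%
So the realized real rate is -2.73%.

-2.73%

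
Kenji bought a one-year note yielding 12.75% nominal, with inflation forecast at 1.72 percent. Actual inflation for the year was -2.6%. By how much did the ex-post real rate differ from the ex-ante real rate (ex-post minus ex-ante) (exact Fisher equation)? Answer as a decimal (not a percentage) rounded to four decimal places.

Ex-ante: (1 + 0.1275)/(1 + 0.0172) − 1 = 10.8435%
Ex-post: (1 + 0.1275)/(1 − 0.0260) − 1 = 15.7598%
Difference (ex-post − ex-ante) = 4.9163% → 0.0492.

0.0492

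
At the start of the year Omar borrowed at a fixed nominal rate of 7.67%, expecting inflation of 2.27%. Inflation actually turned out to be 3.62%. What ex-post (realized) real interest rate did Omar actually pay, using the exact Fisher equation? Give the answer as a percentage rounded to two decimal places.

3.91%

Ex-post: (1 + 0.0767)/(1 + 0.0362) − 1 = 3.9085%
So the realized real rate is 3.91%.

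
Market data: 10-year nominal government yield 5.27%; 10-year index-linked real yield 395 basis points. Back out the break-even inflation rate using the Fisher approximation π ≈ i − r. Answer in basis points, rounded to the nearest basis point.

132 basis points

π ≈ i − r = 5.27% − 3.95% → 132 basis points.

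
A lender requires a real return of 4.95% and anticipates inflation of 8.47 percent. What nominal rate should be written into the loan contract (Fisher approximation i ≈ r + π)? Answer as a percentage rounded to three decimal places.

13.420%

i ≈ r + π = 4.95% + 8.47% = 13.420%.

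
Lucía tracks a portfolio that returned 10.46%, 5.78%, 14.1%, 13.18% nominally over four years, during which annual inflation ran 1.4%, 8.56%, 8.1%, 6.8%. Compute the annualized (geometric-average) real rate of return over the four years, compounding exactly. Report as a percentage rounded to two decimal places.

Compound the nominal returns: 1.1046 × 1.0578 × 1.1410 × 1.1318 = 1.50891208.
Compound inflation: 1.0140 × 1.0856 × 1.0810 × 1.0680 = 1.27088056.
Deflate: 1.50891208 / 1.27088056 = 1.18729653.
Annualized real rate = 1.18729653^(1/4) − 1 = 4.3854% → 4.39%.

4.39%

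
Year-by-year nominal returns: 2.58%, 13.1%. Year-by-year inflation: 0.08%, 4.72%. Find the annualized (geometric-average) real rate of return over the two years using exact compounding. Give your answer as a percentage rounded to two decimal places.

5.21%

Nominal growth factor = 1.0258 × 1.1310 = 1.16017980
Price-level growth factor = 1.0008 × 1.0472 = 1.04803776
Real growth factor = 1.16017980 / 1.04803776 = 1.10700191
Annualized real rate = 1.10700191^(1/2) − 1 = 5.2142% → 5.21%.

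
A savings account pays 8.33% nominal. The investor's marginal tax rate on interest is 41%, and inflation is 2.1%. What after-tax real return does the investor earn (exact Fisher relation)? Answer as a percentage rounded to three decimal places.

After-tax nominal return = 8.33% × (1 − 0.41) = 4.9147%.
1 + r = 1.049147 / 1.02100 = 1.027568
After-tax real rate = 1.027568 − 1 → 2.757%.

2.757%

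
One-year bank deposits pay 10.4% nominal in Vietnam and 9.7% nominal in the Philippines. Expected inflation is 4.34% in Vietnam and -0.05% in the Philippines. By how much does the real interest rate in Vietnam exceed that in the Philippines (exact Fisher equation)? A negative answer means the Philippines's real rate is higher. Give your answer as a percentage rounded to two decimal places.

-3.95%

Vietnam: (1 + 0.1040)/(1 + 0.0434) − 1 = 5.8079%
The Philippines: (1 + 0.0970)/(1 − 0.0005) − 1 = 9.7549%
Differential = 5.8079% − 9.7549% = -3.9469% → -3.95%.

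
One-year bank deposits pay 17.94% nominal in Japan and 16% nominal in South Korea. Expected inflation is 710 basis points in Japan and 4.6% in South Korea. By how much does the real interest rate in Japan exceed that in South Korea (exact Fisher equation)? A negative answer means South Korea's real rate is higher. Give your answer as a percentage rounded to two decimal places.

Japan: (1 + 0.1794)/(1 + 0.0710) − 1 = 10.1214%
South Korea: (1 + 0.1600)/(1 + 0.0460) − 1 = 10.8987%
Differential = 10.1214% − 10.8987% = -0.7773% → -0.78%.

-0.78%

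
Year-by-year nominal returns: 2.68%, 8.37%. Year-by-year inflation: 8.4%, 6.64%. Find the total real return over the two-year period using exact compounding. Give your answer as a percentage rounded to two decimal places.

-3.74%

Compound the nominal returns: 1.0268 × 1.0837 = 1.112743.
Compound inflation: 1.0840 × 1.0664 = 1.155978.
Deflate: 1.112743 / 1.155978 = 0.962599.
Total real return = 0.962599 − 1 → -3.74%.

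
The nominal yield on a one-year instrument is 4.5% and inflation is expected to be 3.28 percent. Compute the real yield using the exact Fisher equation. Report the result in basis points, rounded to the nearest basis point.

1 + r = 1.04500 / 1.03280 = 1.011813
r = 1.011813 − 1 = 1.1813%, i.e. 118 basis points.

118 basis points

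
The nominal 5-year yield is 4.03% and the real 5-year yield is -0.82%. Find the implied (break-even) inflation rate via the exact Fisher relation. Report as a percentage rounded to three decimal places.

(1 + π) = (1 + i)/(1 + r) = 1.04030 / 0.99180 = 1.048901
Break-even inflation = 1.048901 − 1 → 4.890%.

4.890%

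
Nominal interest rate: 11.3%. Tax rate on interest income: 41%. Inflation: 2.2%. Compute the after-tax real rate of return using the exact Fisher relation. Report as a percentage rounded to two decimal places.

4.37%

After-tax nominal return = 11.3% × (1 − 0.41) = 6.6670%.
1 + r = 1.06667 / 1.02200 = 1.043708
After-tax real rate = 1.043708 − 1 → 4.37%.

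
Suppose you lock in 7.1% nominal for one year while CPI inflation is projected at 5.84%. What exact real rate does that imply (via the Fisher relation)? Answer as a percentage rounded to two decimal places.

1.19%

1 + r = 1.07100 / 1.05840 = 1.011905
r = 1.011905 − 1 = 1.1905%, i.e. 1.19%.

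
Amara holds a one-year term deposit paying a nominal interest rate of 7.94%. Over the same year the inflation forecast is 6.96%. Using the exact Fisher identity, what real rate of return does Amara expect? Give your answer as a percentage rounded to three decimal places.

By the Fisher identity, 1 + r = (1 + i)/(1 + π).
1 + r = 1.07940 / 1.06960 = 1.009162
r = 1.009162 − 1 = 0.9162%, i.e. 0.916%.

0.916%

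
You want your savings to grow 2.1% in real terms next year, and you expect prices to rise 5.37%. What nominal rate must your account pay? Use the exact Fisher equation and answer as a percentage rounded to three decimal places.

(1 + i) = (1 + r)(1 + π) = 1.02100 × 1.05370 = 1.0758277
i = 1.0758277 − 1, so the required nominal rate is 7.583%.

7.583%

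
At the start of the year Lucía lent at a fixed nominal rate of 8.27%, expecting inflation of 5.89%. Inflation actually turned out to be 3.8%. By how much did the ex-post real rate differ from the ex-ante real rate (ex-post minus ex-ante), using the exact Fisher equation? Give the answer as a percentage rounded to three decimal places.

Ex-ante: (1 + 0.0827)/(1 + 0.0589) − 1 = 2.2476%
Ex-post: (1 + 0.0827)/(1 + 0.0380) − 1 = 4.3064%
Difference (ex-post − ex-ante) = 2.0587% → 2.059%.

2.059%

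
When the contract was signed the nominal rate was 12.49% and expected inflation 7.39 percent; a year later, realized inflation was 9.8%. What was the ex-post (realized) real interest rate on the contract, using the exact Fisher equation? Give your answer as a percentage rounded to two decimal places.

Ex-post: (1 + 0.1249)/(1 + 0.0980) − 1 = 2.4499%
So the realized real rate is 2.45%.

2.45%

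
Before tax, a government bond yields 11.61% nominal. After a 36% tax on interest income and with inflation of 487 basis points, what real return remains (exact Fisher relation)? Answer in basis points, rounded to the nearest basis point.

After-tax nominal return = 11.61% × (1 − 0.36) = 7.4304%.
1 + r = 1.074304 / 1.04870 = 1.024415
After-tax real rate = 1.024415 − 1 → 244 basis points.

244 basis points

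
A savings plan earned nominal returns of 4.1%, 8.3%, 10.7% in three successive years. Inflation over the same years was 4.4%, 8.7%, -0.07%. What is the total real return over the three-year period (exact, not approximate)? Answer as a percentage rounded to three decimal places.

10.053%

Nominal growth factor = 1.0410 × 1.0830 × 1.1070 = 1.248035
Price-level growth factor = 1.0440 × 1.0870 × 0.9993 = 1.134034
Real growth factor = 1.248035 / 1.134034 = 1.100527
Total real return = 1.100527 − 1 → 10.053%.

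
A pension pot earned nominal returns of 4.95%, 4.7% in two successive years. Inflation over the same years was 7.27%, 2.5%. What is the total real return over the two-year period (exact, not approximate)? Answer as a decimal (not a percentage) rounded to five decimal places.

Compound the nominal returns: 1.0495 × 1.0470 = 1.098827.
Compound inflation: 1.0727 × 1.0250 = 1.099518.
Deflate: 1.098827 / 1.099518 = 0.999372.
Total real return = 0.999372 − 1 → -0.00063.

-0.00063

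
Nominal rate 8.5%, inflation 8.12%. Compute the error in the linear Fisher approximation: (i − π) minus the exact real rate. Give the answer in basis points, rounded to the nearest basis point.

3 basis points

Approximate: r ≈ 8.500% − 8.120% = 0.3800%
Exact: (1 + 0.0850)/(1 + 0.0812) − 1 = 0.3515%
Error = 0.3800% − 0.3515% = 0.0285% → 3 basis points.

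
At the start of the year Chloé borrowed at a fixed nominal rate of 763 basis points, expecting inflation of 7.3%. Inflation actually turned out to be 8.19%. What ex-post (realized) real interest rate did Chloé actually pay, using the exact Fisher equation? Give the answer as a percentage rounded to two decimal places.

Ex-post: (1 + 0.0763)/(1 + 0.0819) − 1 = -0.5176%
So the realized real rate is -0.52%.

-0.52%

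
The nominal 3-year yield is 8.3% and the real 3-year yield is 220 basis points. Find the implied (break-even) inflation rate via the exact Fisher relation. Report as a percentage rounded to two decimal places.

(1 + π) = (1 + i)/(1 + r) = 1.08300 / 1.02200 = 1.059687
Break-even inflation = 1.059687 − 1 → 5.97%.

5.97%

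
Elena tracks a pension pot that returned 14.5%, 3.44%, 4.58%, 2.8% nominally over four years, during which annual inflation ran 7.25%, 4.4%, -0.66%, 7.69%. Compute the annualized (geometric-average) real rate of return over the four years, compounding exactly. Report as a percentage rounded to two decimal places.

Compound the nominal returns: 1.1450 × 1.0344 × 1.0458 × 1.0280 = 1.27331469.
Compound inflation: 1.0725 × 1.0440 × 0.9934 × 1.0769 = 1.19783592.
Deflate: 1.27331469 / 1.19783592 = 1.06301262.
Annualized real rate = 1.06301262^(1/4) − 1 = 1.5394% → 1.54%.

1.54%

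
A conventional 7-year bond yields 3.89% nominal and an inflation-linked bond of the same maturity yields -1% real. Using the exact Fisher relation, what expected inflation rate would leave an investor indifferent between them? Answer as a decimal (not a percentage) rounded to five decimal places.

0.04939

(1 + π) = (1 + i)/(1 + r) = 1.03890 / 0.99000 = 1.049394
Break-even inflation = 1.049394 − 1 → 0.04939.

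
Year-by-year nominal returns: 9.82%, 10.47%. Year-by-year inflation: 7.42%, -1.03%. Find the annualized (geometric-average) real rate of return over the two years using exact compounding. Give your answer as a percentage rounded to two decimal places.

6.82%

Nominal growth factor = 1.0982 × 1.1047 = 1.21318154
Price-level growth factor = 1.0742 × 0.9897 = 1.06313574
Real growth factor = 1.21318154 / 1.06313574 = 1.14113513
Annualized real rate = 1.14113513^(1/2) − 1 = 6.8239% → 6.82%.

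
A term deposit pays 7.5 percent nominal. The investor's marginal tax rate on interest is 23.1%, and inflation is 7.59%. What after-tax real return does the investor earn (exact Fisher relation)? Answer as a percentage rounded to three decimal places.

After-tax nominal return = 7.5% × (1 − 0.231) = 5.7675%.
1 + r = 1.057675 / 1.07590 = 0.983061
After-tax real rate = 0.983061 − 1 → -1.694%.

-1.694%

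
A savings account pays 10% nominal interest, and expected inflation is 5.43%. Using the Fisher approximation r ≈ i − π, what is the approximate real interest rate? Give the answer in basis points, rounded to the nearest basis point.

r ≈ i − π = 10% − 5.43% = 457 basis points.

457 basis points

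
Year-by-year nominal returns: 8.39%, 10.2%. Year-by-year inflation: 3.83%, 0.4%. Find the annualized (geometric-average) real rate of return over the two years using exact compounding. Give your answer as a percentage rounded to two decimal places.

7.04%

Nominal growth factor = 1.0839 × 1.1020 = 1.19445780
Price-level growth factor = 1.0383 × 1.0040 = 1.04245320
Real growth factor = 1.19445780 / 1.04245320 = 1.14581432
Annualized real rate = 1.14581432^(1/2) − 1 = 7.0427% → 7.04%.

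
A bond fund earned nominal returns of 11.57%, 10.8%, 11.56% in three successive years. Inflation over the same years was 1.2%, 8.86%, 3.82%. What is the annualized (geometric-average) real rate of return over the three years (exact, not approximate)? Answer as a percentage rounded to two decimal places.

6.44%

Nominal growth factor = 1.1157 × 1.1080 × 1.1156 = 1.37909981
Price-level growth factor = 1.0120 × 1.0886 × 1.0382 = 1.14374673
Real growth factor = 1.37909981 / 1.14374673 = 1.20577377
Annualized real rate = 1.20577377^(1/3) − 1 = 6.4360% → 6.44%.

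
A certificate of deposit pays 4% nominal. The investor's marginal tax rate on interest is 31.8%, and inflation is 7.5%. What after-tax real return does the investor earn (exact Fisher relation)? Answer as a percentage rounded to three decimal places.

After-tax nominal return = 4% × (1 − 0.318) = 2.7280%.
1 + r = 1.02728 / 1.07500 = 0.955609
After-tax real rate = 0.955609 − 1 → -4.439%.

-4.439%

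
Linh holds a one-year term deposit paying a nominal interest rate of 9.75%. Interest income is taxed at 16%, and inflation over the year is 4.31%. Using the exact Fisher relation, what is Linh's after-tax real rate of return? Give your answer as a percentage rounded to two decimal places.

3.72%

After-tax nominal return = 9.75% × (1 − 0.16) = 8.1900%.
1 + r = 1.08190 / 1.04310 = 1.037197
After-tax real rate = 1.037197 − 1 → 3.72%.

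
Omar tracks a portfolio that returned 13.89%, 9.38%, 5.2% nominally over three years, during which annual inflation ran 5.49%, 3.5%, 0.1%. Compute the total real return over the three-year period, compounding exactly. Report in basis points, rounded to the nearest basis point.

Nominal growth factor = 1.1389 × 1.0938 × 1.0520 = 1.310507
Price-level growth factor = 1.0549 × 1.0350 × 1.0010 = 1.092913
Real growth factor = 1.310507 / 1.092913 = 1.199095
Total real return = 1.199095 − 1 → 1991 basis points.

1991 basis points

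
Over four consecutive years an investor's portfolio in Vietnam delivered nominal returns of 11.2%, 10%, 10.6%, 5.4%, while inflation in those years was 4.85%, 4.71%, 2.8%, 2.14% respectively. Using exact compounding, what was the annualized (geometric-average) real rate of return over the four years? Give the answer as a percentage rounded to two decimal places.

5.46%

Nominal growth factor = 1.1120 × 1.1000 × 1.1060 × 1.0540 = 1.42591360
Price-level growth factor = 1.0485 × 1.0471 × 1.0280 × 1.0214 = 1.15277769
Real growth factor = 1.42591360 / 1.15277769 = 1.23693719
Annualized real rate = 1.23693719^(1/4) − 1 = 5.4598% → 5.46%.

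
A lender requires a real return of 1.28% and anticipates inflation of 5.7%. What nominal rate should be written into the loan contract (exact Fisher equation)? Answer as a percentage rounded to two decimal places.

(1 + i) = (1 + r)(1 + π) = 1.01280 × 1.05700 = 1.0705296
i = 1.0705296 − 1, so the required nominal rate is 7.05%.

7.05%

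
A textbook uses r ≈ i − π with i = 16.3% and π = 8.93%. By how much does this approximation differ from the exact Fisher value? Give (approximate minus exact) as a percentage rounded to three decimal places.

0.604%

Approximate: r ≈ 16.300% − 8.930% = 7.3700%
Exact: (1 + 0.1630)/(1 + 0.0893) − 1 = 6.7658%
Error = 7.3700% − 6.7658% = 0.6042% → 0.604%.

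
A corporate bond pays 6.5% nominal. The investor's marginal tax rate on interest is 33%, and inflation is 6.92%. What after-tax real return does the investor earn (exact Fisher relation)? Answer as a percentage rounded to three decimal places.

After-tax nominal return = 6.5% × (1 − 0.33) = 4.3550%.
1 + r = 1.04355 / 1.06920 = 0.976010
After-tax real rate = 0.976010 − 1 → -2.399%.

-2.399%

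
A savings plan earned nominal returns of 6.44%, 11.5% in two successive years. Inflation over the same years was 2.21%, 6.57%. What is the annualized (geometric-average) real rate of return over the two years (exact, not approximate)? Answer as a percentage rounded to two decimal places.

Compound the nominal returns: 1.0644 × 1.1150 = 1.18680600.
Compound inflation: 1.0221 × 1.0657 = 1.08925197.
Deflate: 1.18680600 / 1.08925197 = 1.08956057.
Annualized real rate = 1.08956057^(1/2) − 1 = 4.3820% → 4.38%.

4.38%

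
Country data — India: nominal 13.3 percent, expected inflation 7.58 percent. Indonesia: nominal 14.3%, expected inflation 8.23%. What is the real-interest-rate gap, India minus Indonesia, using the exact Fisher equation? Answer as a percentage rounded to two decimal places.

India: (1 + 0.1330)/(1 + 0.0758) − 1 = 5.3170%
Indonesia: (1 + 0.1430)/(1 + 0.0823) − 1 = 5.6084%
Differential = 5.3170% − 5.6084% = -0.2915% → -0.29%.

-0.29%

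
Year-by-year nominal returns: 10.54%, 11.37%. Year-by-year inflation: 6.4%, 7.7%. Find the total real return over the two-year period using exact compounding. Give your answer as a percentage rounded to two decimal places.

Nominal growth factor = 1.1054 × 1.1137 = 1.231084
Price-level growth factor = 1.0640 × 1.0770 = 1.145928
Real growth factor = 1.231084 / 1.145928 = 1.074312
Total real return = 1.074312 − 1 → 7.43%.

7.43%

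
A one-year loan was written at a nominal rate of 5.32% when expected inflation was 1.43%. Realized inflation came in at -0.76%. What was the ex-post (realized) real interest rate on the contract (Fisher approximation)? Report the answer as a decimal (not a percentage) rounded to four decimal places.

Ex-post: 5.32% − (-0.76%) = 6.080%
So the realized real rate is 0.0608.

0.0608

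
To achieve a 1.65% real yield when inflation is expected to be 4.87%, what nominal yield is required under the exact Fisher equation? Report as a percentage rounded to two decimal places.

(1 + i) = (1 + r)(1 + π) = 1.01650 × 1.04870 = 1.06600355
i = 1.06600355 − 1, so the required nominal rate is 6.60%.

6.60%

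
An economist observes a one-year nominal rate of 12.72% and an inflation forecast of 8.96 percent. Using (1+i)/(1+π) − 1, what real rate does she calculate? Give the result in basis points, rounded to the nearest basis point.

345 basis points

1 + r = 1.12720 / 1.08960 = 1.034508
r = 1.034508 − 1 = 3.4508%, i.e. 345 basis points.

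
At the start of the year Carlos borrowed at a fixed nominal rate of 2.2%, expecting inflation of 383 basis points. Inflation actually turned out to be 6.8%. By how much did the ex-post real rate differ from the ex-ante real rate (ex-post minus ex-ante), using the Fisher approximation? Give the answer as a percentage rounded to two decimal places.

Ex-ante: 2.2% − 3.83% = -1.630%
Ex-post: 2.2% − 6.8% = -4.600%
Difference (ex-post − ex-ante) = -2.9700% → -2.97%.

-2.97%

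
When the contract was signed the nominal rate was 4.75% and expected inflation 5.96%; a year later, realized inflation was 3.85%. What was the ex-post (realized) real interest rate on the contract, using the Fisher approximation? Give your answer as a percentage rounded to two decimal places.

Ex-post: 4.75% − 3.85% = 0.900%
So the realized real rate is 0.90%.

0.90%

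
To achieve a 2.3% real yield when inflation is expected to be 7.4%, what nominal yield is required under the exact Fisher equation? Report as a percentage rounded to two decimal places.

9.87%

(1 + i) = (1 + r)(1 + π) = 1.02300 × 1.07400 = 1.098702
i = 1.098702 − 1, so the required nominal rate is 9.87%.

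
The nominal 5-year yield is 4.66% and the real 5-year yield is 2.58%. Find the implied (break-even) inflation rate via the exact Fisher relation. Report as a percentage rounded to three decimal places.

(1 + π) = (1 + i)/(1 + r) = 1.04660 / 1.02580 = 1.020277
Break-even inflation = 1.020277 − 1 → 2.028%.

2.028%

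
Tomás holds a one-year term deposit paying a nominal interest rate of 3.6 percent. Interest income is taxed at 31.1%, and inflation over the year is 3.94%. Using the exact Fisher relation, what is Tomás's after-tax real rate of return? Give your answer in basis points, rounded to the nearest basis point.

-140 basis points

After-tax nominal return = 3.6% × (1 − 0.311) = 2.4804%.
1 + r = 1.024804 / 1.03940 = 0.985957
After-tax real rate = 0.985957 − 1 → -140 basis points.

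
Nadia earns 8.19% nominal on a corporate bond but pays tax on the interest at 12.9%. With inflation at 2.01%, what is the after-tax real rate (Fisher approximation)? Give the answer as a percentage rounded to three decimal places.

5.123%

After-tax nominal return = 8.19% × (1 − 0.129) = 7.13349%.
r ≈ 7.13349% − 2.01% → 5.123%.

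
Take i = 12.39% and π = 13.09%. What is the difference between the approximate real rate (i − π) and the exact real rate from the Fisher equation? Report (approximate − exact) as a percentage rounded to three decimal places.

-0.081%

Approximate: r ≈ 12.390% − 13.090% = -0.7000%
Exact: (1 + 0.1239)/(1 + 0.1309) − 1 = -0.6190%
Error = -0.7000% − (-0.6190%) = -0.0810% → -0.081%.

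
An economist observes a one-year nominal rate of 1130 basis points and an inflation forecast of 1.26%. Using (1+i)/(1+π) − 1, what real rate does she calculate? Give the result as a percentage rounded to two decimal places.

9.92%

By the Fisher relation, 1 + r = (1 + i)/(1 + π).
1 + r = 1.11300 / 1.01260 = 1.099151
r = 1.099151 − 1 = 9.9151%, i.e. 9.92%.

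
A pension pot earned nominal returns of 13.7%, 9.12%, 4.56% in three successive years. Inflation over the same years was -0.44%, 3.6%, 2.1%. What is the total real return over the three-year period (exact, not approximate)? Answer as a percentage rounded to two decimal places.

Compound the nominal returns: 1.1370 × 1.0912 × 1.0456 = 1.297270.
Compound inflation: 0.9956 × 1.0360 × 1.0210 = 1.053102.
Deflate: 1.297270 / 1.053102 = 1.231856.
Total real return = 1.231856 − 1 → 23.19%.

23.19%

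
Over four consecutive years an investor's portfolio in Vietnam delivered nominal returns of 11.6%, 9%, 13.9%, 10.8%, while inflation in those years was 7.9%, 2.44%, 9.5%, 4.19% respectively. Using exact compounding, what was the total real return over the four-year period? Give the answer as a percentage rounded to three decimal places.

21.737%

Compound the nominal returns: 1.1160 × 1.0900 × 1.1390 × 1.1080 = 1.535162.
Compound inflation: 1.0790 × 1.0244 × 1.0950 × 1.0419 = 1.261047.
Deflate: 1.535162 / 1.261047 = 1.217371.
Total real return = 1.217371 − 1 → 21.737%.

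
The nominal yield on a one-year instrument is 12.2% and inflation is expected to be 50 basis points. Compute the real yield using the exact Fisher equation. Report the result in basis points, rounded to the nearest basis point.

1 + r = 1.12200 / 1.00500 = 1.116418
r = 1.116418 − 1 = 11.6418%, i.e. 1164 basis points.

1164 basis points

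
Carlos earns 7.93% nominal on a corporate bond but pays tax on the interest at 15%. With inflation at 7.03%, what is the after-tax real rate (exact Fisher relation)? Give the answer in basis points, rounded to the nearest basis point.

After-tax nominal return = 7.93% × (1 − 0.15) = 6.7405%.
1 + r = 1.067405 / 1.07030 = 0.997295
After-tax real rate = 0.997295 − 1 → -27 basis points.

-27 basis points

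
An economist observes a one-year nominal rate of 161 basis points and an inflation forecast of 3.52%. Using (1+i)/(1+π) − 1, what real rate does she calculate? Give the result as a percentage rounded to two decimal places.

-1.85%

1 + r = 1.01610 / 1.03520 = 0.981549
r = 0.981549 − 1 = -1.8451%, i.e. -1.85%.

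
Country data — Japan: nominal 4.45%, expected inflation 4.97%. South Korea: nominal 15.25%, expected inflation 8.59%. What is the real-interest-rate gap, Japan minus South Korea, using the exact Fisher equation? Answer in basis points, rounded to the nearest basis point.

Japan: (1 + 0.0445)/(1 + 0.0497) − 1 = -0.4954%
South Korea: (1 + 0.1525)/(1 + 0.0859) − 1 = 6.1332%
Differential = -0.4954% − 6.1332% = -6.6285% → -663 basis points.

-663 basis points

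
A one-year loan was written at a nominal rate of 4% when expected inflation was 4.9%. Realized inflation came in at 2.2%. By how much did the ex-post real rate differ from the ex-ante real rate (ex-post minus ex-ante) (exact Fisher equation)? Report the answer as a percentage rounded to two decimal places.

2.62%

Ex-ante: (1 + 0.0400)/(1 + 0.0490) − 1 = -0.8580%
Ex-post: (1 + 0.0400)/(1 + 0.0220) − 1 = 1.7613%
Difference (ex-post − ex-ante) = 2.6192% → 2.62%.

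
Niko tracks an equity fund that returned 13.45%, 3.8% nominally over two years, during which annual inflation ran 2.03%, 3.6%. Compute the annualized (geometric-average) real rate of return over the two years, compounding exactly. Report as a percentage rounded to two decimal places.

5.55%

Compound the nominal returns: 1.1345 × 1.0380 = 1.17761100.
Compound inflation: 1.0203 × 1.0360 = 1.05703080.
Deflate: 1.17761100 / 1.05703080 = 1.11407444.
Annualized real rate = 1.11407444^(1/2) − 1 = 5.5497% → 5.55%.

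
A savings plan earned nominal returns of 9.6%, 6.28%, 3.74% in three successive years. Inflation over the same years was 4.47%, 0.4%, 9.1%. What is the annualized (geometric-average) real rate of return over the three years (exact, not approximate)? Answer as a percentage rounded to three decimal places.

Nominal growth factor = 1.0960 × 1.0628 × 1.0374 = 1.20839340
Price-level growth factor = 1.0447 × 1.0040 × 1.0910 = 1.14432677
Real growth factor = 1.20839340 / 1.14432677 = 1.05598630
Annualized real rate = 1.05598630^(1/3) − 1 = 1.8324% → 1.832%.

1.832%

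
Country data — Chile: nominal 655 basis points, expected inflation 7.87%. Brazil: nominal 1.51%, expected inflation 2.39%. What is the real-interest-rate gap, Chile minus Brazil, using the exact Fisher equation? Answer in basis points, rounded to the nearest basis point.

Chile: (1 + 0.0655)/(1 + 0.0787) − 1 = -1.2237%
Brazil: (1 + 0.0151)/(1 + 0.0239) − 1 = -0.8595%
Differential = -1.2237% − (-0.8595%) = -0.3642% → -36 basis points.

-36 basis points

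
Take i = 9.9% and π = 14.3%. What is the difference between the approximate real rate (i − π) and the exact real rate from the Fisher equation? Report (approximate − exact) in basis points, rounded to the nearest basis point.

-55 basis points

Approximate: r ≈ 9.900% − 14.300% = -4.4000%
Exact: (1 + 0.0990)/(1 + 0.1430) − 1 = -3.8495%
Error = -4.4000% − (-3.8495%) = -0.5505% → -55 basis points.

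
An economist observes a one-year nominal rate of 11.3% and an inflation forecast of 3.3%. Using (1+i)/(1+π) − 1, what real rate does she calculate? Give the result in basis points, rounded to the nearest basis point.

1 + r = 1.11300 / 1.03300 = 1.077444
r = 1.077444 − 1 = 7.7444%, i.e. 774 basis points.

774 basis points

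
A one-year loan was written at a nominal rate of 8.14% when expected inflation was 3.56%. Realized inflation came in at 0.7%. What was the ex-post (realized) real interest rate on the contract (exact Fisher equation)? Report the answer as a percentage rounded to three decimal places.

7.388%

Ex-post: (1 + 0.0814)/(1 + 0.0070) − 1 = 7.3883%
So the realized real rate is 7.388%.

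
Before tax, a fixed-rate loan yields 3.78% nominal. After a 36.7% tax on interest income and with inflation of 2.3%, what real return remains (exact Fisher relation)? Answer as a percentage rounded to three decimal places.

0.091%

After-tax nominal return = 3.78% × (1 − 0.367) = 2.39274%.
1 + r = 1.0239274 / 1.02300 = 1.000907
After-tax real rate = 1.000907 − 1 → 0.091%.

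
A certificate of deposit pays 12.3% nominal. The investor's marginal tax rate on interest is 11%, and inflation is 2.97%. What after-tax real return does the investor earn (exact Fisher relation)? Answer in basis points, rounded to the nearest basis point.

775 basis points

After-tax nominal return = 12.3% × (1 − 0.11) = 10.9470%.
1 + r = 1.10947 / 1.02970 = 1.077469
After-tax real rate = 1.077469 − 1 → 775 basis points.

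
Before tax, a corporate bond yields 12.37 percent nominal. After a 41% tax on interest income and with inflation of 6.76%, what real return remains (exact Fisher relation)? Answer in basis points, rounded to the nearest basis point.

50 basis points

After-tax nominal return = 12.37% × (1 − 0.41) = 7.2983%.
1 + r = 1.072983 / 1.06760 = 1.005042
After-tax real rate = 1.005042 − 1 → 50 basis points.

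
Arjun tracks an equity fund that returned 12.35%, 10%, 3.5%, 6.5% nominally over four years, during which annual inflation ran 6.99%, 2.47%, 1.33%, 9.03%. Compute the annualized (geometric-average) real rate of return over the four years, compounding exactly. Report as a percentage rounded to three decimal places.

2.981%

Nominal growth factor = 1.1235 × 1.1000 × 1.0350 × 1.0650 = 1.36224656
Price-level growth factor = 1.0699 × 1.0247 × 1.0133 × 1.0903 = 1.21122264
Real growth factor = 1.36224656 / 1.21122264 = 1.12468717
Annualized real rate = 1.12468717^(1/4) − 1 = 2.9812% → 2.981%.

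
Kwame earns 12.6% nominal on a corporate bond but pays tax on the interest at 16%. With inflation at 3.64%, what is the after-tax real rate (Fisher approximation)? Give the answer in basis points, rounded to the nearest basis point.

694 basis points

After-tax nominal return = 12.6% × (1 − 0.16) = 10.5840%.
r ≈ 10.5840% − 3.64% → 694 basis points.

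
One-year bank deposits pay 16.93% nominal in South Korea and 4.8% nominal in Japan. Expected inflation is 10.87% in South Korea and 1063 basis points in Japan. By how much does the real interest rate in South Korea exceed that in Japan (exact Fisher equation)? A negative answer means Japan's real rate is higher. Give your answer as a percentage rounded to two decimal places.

South Korea: (1 + 0.1693)/(1 + 0.1087) − 1 = 5.4659%
Japan: (1 + 0.0480)/(1 + 0.1063) − 1 = -5.2698%
Differential = 5.4659% − (-5.2698%) = 10.7357% → 10.74%.

10.74%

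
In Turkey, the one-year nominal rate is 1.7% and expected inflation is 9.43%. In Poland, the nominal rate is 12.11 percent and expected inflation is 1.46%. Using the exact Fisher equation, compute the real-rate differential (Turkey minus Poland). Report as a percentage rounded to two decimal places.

-17.56%

Turkey: (1 + 0.0170)/(1 + 0.0943) − 1 = -7.0639%
Poland: (1 + 0.1211)/(1 + 0.0146) − 1 = 10.4967%
Differential = -7.0639% − 10.4967% = -17.5606% → -17.56%.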